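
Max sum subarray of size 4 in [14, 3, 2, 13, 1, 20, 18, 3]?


[0:4]: 32
[1:5]: 19
[2:6]: 36
[3:7]: 52
[4:8]: 42

Max: 52 at [3:7]


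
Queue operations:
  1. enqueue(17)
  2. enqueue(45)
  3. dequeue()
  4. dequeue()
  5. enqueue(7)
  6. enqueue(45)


enqueue(17) -> [17]
enqueue(45) -> [17, 45]
dequeue()->17, [45]
dequeue()->45, []
enqueue(7) -> [7]
enqueue(45) -> [7, 45]

Final queue: [7, 45]


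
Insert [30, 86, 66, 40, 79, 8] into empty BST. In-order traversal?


Insert 30: root
Insert 86: R from 30
Insert 66: R from 30 -> L from 86
Insert 40: R from 30 -> L from 86 -> L from 66
Insert 79: R from 30 -> L from 86 -> R from 66
Insert 8: L from 30

In-order: [8, 30, 40, 66, 79, 86]


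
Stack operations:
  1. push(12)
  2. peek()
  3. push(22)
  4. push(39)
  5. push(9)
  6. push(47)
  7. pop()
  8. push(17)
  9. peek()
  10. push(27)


push(12) -> [12]
peek()->12
push(22) -> [12, 22]
push(39) -> [12, 22, 39]
push(9) -> [12, 22, 39, 9]
push(47) -> [12, 22, 39, 9, 47]
pop()->47, [12, 22, 39, 9]
push(17) -> [12, 22, 39, 9, 17]
peek()->17
push(27) -> [12, 22, 39, 9, 17, 27]

Final stack: [12, 22, 39, 9, 17, 27]


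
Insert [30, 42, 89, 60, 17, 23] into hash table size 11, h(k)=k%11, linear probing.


Insert 30: h=8 -> slot 8
Insert 42: h=9 -> slot 9
Insert 89: h=1 -> slot 1
Insert 60: h=5 -> slot 5
Insert 17: h=6 -> slot 6
Insert 23: h=1, 1 probes -> slot 2

Table: [None, 89, 23, None, None, 60, 17, None, 30, 42, None]


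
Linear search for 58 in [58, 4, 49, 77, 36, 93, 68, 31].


i=0: 58==58 found!

Found at 0, 1 comps


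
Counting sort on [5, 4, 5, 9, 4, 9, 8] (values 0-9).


Input: [5, 4, 5, 9, 4, 9, 8]
Counts: [0, 0, 0, 0, 2, 2, 0, 0, 1, 2]

Sorted: [4, 4, 5, 5, 8, 9, 9]


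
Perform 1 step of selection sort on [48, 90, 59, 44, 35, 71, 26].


Initial: [48, 90, 59, 44, 35, 71, 26]
Step 1: min=26 at 6
  Swap: [26, 90, 59, 44, 35, 71, 48]

After 1 step: [26, 90, 59, 44, 35, 71, 48]


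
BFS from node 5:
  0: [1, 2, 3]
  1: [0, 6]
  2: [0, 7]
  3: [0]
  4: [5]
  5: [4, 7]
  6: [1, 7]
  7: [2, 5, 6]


Visit 5, enqueue [4, 7]
Visit 4, enqueue []
Visit 7, enqueue [2, 6]
Visit 2, enqueue [0]
Visit 6, enqueue [1]
Visit 0, enqueue [3]
Visit 1, enqueue []
Visit 3, enqueue []

BFS order: [5, 4, 7, 2, 6, 0, 1, 3]


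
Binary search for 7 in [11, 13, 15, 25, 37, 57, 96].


Step 1: lo=0, hi=6, mid=3, val=25
Step 2: lo=0, hi=2, mid=1, val=13
Step 3: lo=0, hi=0, mid=0, val=11

Not found


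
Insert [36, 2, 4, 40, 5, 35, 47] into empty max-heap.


Insert 36: [36]
Insert 2: [36, 2]
Insert 4: [36, 2, 4]
Insert 40: [40, 36, 4, 2]
Insert 5: [40, 36, 4, 2, 5]
Insert 35: [40, 36, 35, 2, 5, 4]
Insert 47: [47, 36, 40, 2, 5, 4, 35]

Final heap: [47, 36, 40, 2, 5, 4, 35]


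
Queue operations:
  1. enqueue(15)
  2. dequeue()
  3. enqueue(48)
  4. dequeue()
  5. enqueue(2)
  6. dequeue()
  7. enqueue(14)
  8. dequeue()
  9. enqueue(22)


enqueue(15) -> [15]
dequeue()->15, []
enqueue(48) -> [48]
dequeue()->48, []
enqueue(2) -> [2]
dequeue()->2, []
enqueue(14) -> [14]
dequeue()->14, []
enqueue(22) -> [22]

Final queue: [22]


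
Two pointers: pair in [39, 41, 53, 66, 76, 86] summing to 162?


lo=0(39)+hi=5(86)=125
lo=1(41)+hi=5(86)=127
lo=2(53)+hi=5(86)=139
lo=3(66)+hi=5(86)=152
lo=4(76)+hi=5(86)=162

Yes: 76+86=162


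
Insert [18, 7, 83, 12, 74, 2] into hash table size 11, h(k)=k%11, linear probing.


Insert 18: h=7 -> slot 7
Insert 7: h=7, 1 probes -> slot 8
Insert 83: h=6 -> slot 6
Insert 12: h=1 -> slot 1
Insert 74: h=8, 1 probes -> slot 9
Insert 2: h=2 -> slot 2

Table: [None, 12, 2, None, None, None, 83, 18, 7, 74, None]


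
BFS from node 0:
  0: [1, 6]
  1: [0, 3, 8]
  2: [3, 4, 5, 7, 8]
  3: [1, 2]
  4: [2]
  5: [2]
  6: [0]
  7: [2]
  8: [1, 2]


Visit 0, enqueue [1, 6]
Visit 1, enqueue [3, 8]
Visit 6, enqueue []
Visit 3, enqueue [2]
Visit 8, enqueue []
Visit 2, enqueue [4, 5, 7]
Visit 4, enqueue []
Visit 5, enqueue []
Visit 7, enqueue []

BFS order: [0, 1, 6, 3, 8, 2, 4, 5, 7]


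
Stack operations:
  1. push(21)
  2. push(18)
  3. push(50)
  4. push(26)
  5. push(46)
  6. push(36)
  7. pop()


push(21) -> [21]
push(18) -> [21, 18]
push(50) -> [21, 18, 50]
push(26) -> [21, 18, 50, 26]
push(46) -> [21, 18, 50, 26, 46]
push(36) -> [21, 18, 50, 26, 46, 36]
pop()->36, [21, 18, 50, 26, 46]

Final stack: [21, 18, 50, 26, 46]


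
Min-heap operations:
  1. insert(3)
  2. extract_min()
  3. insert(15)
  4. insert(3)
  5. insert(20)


insert(3) -> [3]
extract_min()->3, []
insert(15) -> [15]
insert(3) -> [3, 15]
insert(20) -> [3, 15, 20]

Final heap: [3, 15, 20]


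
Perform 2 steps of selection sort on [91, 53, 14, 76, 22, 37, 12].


Initial: [91, 53, 14, 76, 22, 37, 12]
Step 1: min=12 at 6
  Swap: [12, 53, 14, 76, 22, 37, 91]
Step 2: min=14 at 2
  Swap: [12, 14, 53, 76, 22, 37, 91]

After 2 steps: [12, 14, 53, 76, 22, 37, 91]


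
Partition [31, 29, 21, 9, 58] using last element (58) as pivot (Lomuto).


Pivot: 58
  31 <= 58: advance i (no swap)
  29 <= 58: advance i (no swap)
  21 <= 58: advance i (no swap)
  9 <= 58: advance i (no swap)
Place pivot at 4: [31, 29, 21, 9, 58]

Partitioned: [31, 29, 21, 9, 58]


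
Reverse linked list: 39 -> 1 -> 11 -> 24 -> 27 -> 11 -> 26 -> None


Step 1: curr=39, set curr.next=prev(None) | reversed so far: 39
Step 2: curr=1, set curr.next=prev(39) | reversed so far: 1 -> 39
Step 3: curr=11, set curr.next=prev(1) | reversed so far: 11 -> 1 -> 39
Step 4: curr=24, set curr.next=prev(11) | reversed so far: 24 -> 11 -> 1 -> 39
Step 5: curr=27, set curr.next=prev(24) | reversed so far: 27 -> 24 -> 11 -> 1 -> 39
Step 6: curr=11, set curr.next=prev(27) | reversed so far: 11 -> 27 -> 24 -> 11 -> 1 -> 39
Step 7: curr=26, set curr.next=prev(11) | reversed so far: 26 -> 11 -> 27 -> 24 -> 11 -> 1 -> 39

26 -> 11 -> 27 -> 24 -> 11 -> 1 -> 39 -> None


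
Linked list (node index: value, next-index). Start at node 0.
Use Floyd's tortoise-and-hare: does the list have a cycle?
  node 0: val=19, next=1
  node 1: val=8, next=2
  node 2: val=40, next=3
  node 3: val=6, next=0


Floyd's tortoise (slow, +1) and hare (fast, +2):
  init: slow=0, fast=0
  step 1: slow=1, fast=2
  step 2: slow=2, fast=0
  step 3: slow=3, fast=2
  step 4: slow=0, fast=0
  slow == fast at node 0: cycle detected

Cycle: yes


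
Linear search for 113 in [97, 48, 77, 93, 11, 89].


i=0: 97!=113
i=1: 48!=113
i=2: 77!=113
i=3: 93!=113
i=4: 11!=113
i=5: 89!=113

Not found, 6 comps


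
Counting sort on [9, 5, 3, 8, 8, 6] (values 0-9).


Input: [9, 5, 3, 8, 8, 6]
Counts: [0, 0, 0, 1, 0, 1, 1, 0, 2, 1]

Sorted: [3, 5, 6, 8, 8, 9]


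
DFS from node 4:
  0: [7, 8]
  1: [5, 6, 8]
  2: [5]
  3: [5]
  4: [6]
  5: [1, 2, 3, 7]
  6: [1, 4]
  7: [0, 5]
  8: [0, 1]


Visit 4, push [6]
Visit 6, push [1]
Visit 1, push [8, 5]
Visit 5, push [7, 3, 2]
Visit 2, push []
Visit 3, push []
Visit 7, push [0]
Visit 0, push [8]
Visit 8, push []

DFS order: [4, 6, 1, 5, 2, 3, 7, 0, 8]


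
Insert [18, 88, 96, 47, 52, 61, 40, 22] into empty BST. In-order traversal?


Insert 18: root
Insert 88: R from 18
Insert 96: R from 18 -> R from 88
Insert 47: R from 18 -> L from 88
Insert 52: R from 18 -> L from 88 -> R from 47
Insert 61: R from 18 -> L from 88 -> R from 47 -> R from 52
Insert 40: R from 18 -> L from 88 -> L from 47
Insert 22: R from 18 -> L from 88 -> L from 47 -> L from 40

In-order: [18, 22, 40, 47, 52, 61, 88, 96]


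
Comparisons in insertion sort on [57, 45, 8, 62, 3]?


Algorithm: insertion sort
Input: [57, 45, 8, 62, 3]
Sorted: [3, 8, 45, 57, 62]

8


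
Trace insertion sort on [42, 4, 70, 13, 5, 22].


Initial: [42, 4, 70, 13, 5, 22]
Insert 4: [4, 42, 70, 13, 5, 22]
Insert 70: [4, 42, 70, 13, 5, 22]
Insert 13: [4, 13, 42, 70, 5, 22]
Insert 5: [4, 5, 13, 42, 70, 22]
Insert 22: [4, 5, 13, 22, 42, 70]

Sorted: [4, 5, 13, 22, 42, 70]


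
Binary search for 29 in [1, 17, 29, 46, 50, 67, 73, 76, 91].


Step 1: lo=0, hi=8, mid=4, val=50
Step 2: lo=0, hi=3, mid=1, val=17
Step 3: lo=2, hi=3, mid=2, val=29

Found at index 2


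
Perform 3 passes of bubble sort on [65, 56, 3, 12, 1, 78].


Initial: [65, 56, 3, 12, 1, 78]
Pass 1: [56, 3, 12, 1, 65, 78] (4 swaps)
Pass 2: [3, 12, 1, 56, 65, 78] (3 swaps)
Pass 3: [3, 1, 12, 56, 65, 78] (1 swaps)

After 3 passes: [3, 1, 12, 56, 65, 78]


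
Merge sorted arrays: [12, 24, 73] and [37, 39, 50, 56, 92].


Take 12 from A
Take 24 from A
Take 37 from B
Take 39 from B
Take 50 from B
Take 56 from B
Take 73 from A

Merged: [12, 24, 37, 39, 50, 56, 73, 92]


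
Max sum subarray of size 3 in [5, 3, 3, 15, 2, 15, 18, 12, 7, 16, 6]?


[0:3]: 11
[1:4]: 21
[2:5]: 20
[3:6]: 32
[4:7]: 35
[5:8]: 45
[6:9]: 37
[7:10]: 35
[8:11]: 29

Max: 45 at [5:8]


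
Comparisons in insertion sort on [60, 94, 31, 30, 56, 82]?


Algorithm: insertion sort
Input: [60, 94, 31, 30, 56, 82]
Sorted: [30, 31, 56, 60, 82, 94]

11


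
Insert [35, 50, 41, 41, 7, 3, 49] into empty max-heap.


Insert 35: [35]
Insert 50: [50, 35]
Insert 41: [50, 35, 41]
Insert 41: [50, 41, 41, 35]
Insert 7: [50, 41, 41, 35, 7]
Insert 3: [50, 41, 41, 35, 7, 3]
Insert 49: [50, 41, 49, 35, 7, 3, 41]

Final heap: [50, 41, 49, 35, 7, 3, 41]


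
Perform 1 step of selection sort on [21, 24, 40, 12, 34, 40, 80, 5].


Initial: [21, 24, 40, 12, 34, 40, 80, 5]
Step 1: min=5 at 7
  Swap: [5, 24, 40, 12, 34, 40, 80, 21]

After 1 step: [5, 24, 40, 12, 34, 40, 80, 21]


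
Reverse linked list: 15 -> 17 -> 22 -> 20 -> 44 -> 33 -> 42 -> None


Step 1: curr=15, set curr.next=prev(None) | reversed so far: 15
Step 2: curr=17, set curr.next=prev(15) | reversed so far: 17 -> 15
Step 3: curr=22, set curr.next=prev(17) | reversed so far: 22 -> 17 -> 15
Step 4: curr=20, set curr.next=prev(22) | reversed so far: 20 -> 22 -> 17 -> 15
Step 5: curr=44, set curr.next=prev(20) | reversed so far: 44 -> 20 -> 22 -> 17 -> 15
Step 6: curr=33, set curr.next=prev(44) | reversed so far: 33 -> 44 -> 20 -> 22 -> 17 -> 15
Step 7: curr=42, set curr.next=prev(33) | reversed so far: 42 -> 33 -> 44 -> 20 -> 22 -> 17 -> 15

42 -> 33 -> 44 -> 20 -> 22 -> 17 -> 15 -> None


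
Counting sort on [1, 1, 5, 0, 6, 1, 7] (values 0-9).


Input: [1, 1, 5, 0, 6, 1, 7]
Counts: [1, 3, 0, 0, 0, 1, 1, 1, 0, 0]

Sorted: [0, 1, 1, 1, 5, 6, 7]


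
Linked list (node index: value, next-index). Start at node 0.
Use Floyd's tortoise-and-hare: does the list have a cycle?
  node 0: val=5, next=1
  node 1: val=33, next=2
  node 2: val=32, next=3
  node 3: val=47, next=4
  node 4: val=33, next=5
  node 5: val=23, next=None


Floyd's tortoise (slow, +1) and hare (fast, +2):
  init: slow=0, fast=0
  step 1: slow=1, fast=2
  step 2: slow=2, fast=4
  step 3: fast 4->5->None, no cycle

Cycle: no


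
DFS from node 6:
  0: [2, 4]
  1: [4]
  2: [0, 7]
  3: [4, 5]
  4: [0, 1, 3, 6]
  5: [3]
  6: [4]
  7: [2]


Visit 6, push [4]
Visit 4, push [3, 1, 0]
Visit 0, push [2]
Visit 2, push [7]
Visit 7, push []
Visit 1, push []
Visit 3, push [5]
Visit 5, push []

DFS order: [6, 4, 0, 2, 7, 1, 3, 5]


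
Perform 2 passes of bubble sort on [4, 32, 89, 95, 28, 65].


Initial: [4, 32, 89, 95, 28, 65]
Pass 1: [4, 32, 89, 28, 65, 95] (2 swaps)
Pass 2: [4, 32, 28, 65, 89, 95] (2 swaps)

After 2 passes: [4, 32, 28, 65, 89, 95]


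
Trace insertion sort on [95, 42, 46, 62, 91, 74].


Initial: [95, 42, 46, 62, 91, 74]
Insert 42: [42, 95, 46, 62, 91, 74]
Insert 46: [42, 46, 95, 62, 91, 74]
Insert 62: [42, 46, 62, 95, 91, 74]
Insert 91: [42, 46, 62, 91, 95, 74]
Insert 74: [42, 46, 62, 74, 91, 95]

Sorted: [42, 46, 62, 74, 91, 95]


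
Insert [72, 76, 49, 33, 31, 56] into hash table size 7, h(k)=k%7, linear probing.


Insert 72: h=2 -> slot 2
Insert 76: h=6 -> slot 6
Insert 49: h=0 -> slot 0
Insert 33: h=5 -> slot 5
Insert 31: h=3 -> slot 3
Insert 56: h=0, 1 probes -> slot 1

Table: [49, 56, 72, 31, None, 33, 76]


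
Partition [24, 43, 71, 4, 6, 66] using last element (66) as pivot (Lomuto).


Pivot: 66
  24 <= 66: advance i (no swap)
  43 <= 66: advance i (no swap)
  4 <= 66: swap -> [24, 43, 4, 71, 6, 66]
  6 <= 66: swap -> [24, 43, 4, 6, 71, 66]
Place pivot at 4: [24, 43, 4, 6, 66, 71]

Partitioned: [24, 43, 4, 6, 66, 71]


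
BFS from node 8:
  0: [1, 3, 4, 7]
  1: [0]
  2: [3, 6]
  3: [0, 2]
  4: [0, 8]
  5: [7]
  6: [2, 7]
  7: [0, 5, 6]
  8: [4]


Visit 8, enqueue [4]
Visit 4, enqueue [0]
Visit 0, enqueue [1, 3, 7]
Visit 1, enqueue []
Visit 3, enqueue [2]
Visit 7, enqueue [5, 6]
Visit 2, enqueue []
Visit 5, enqueue []
Visit 6, enqueue []

BFS order: [8, 4, 0, 1, 3, 7, 2, 5, 6]


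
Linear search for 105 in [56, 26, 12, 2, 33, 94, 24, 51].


i=0: 56!=105
i=1: 26!=105
i=2: 12!=105
i=3: 2!=105
i=4: 33!=105
i=5: 94!=105
i=6: 24!=105
i=7: 51!=105

Not found, 8 comps


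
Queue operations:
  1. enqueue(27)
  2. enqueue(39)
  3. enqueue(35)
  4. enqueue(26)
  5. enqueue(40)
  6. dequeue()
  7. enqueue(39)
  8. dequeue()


enqueue(27) -> [27]
enqueue(39) -> [27, 39]
enqueue(35) -> [27, 39, 35]
enqueue(26) -> [27, 39, 35, 26]
enqueue(40) -> [27, 39, 35, 26, 40]
dequeue()->27, [39, 35, 26, 40]
enqueue(39) -> [39, 35, 26, 40, 39]
dequeue()->39, [35, 26, 40, 39]

Final queue: [35, 26, 40, 39]


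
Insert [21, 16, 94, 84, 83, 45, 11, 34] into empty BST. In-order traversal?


Insert 21: root
Insert 16: L from 21
Insert 94: R from 21
Insert 84: R from 21 -> L from 94
Insert 83: R from 21 -> L from 94 -> L from 84
Insert 45: R from 21 -> L from 94 -> L from 84 -> L from 83
Insert 11: L from 21 -> L from 16
Insert 34: R from 21 -> L from 94 -> L from 84 -> L from 83 -> L from 45

In-order: [11, 16, 21, 34, 45, 83, 84, 94]


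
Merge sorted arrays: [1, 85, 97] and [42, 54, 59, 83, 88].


Take 1 from A
Take 42 from B
Take 54 from B
Take 59 from B
Take 83 from B
Take 85 from A
Take 88 from B

Merged: [1, 42, 54, 59, 83, 85, 88, 97]


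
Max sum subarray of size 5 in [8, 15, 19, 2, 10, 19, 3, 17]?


[0:5]: 54
[1:6]: 65
[2:7]: 53
[3:8]: 51

Max: 65 at [1:6]


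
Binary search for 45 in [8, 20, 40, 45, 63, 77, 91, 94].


Step 1: lo=0, hi=7, mid=3, val=45

Found at index 3


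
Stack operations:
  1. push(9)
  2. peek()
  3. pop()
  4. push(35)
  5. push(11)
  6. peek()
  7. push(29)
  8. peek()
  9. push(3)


push(9) -> [9]
peek()->9
pop()->9, []
push(35) -> [35]
push(11) -> [35, 11]
peek()->11
push(29) -> [35, 11, 29]
peek()->29
push(3) -> [35, 11, 29, 3]

Final stack: [35, 11, 29, 3]


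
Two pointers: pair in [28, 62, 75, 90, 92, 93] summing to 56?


lo=0(28)+hi=5(93)=121
lo=0(28)+hi=4(92)=120
lo=0(28)+hi=3(90)=118
lo=0(28)+hi=2(75)=103
lo=0(28)+hi=1(62)=90

No pair found


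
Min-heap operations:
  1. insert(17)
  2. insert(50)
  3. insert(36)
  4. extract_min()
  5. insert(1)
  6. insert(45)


insert(17) -> [17]
insert(50) -> [17, 50]
insert(36) -> [17, 50, 36]
extract_min()->17, [36, 50]
insert(1) -> [1, 50, 36]
insert(45) -> [1, 45, 36, 50]

Final heap: [1, 45, 36, 50]


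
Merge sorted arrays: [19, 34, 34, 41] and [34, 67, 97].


Take 19 from A
Take 34 from A
Take 34 from A
Take 34 from B
Take 41 from A

Merged: [19, 34, 34, 34, 41, 67, 97]


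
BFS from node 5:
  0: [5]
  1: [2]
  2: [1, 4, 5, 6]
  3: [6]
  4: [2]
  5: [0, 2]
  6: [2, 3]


Visit 5, enqueue [0, 2]
Visit 0, enqueue []
Visit 2, enqueue [1, 4, 6]
Visit 1, enqueue []
Visit 4, enqueue []
Visit 6, enqueue [3]
Visit 3, enqueue []

BFS order: [5, 0, 2, 1, 4, 6, 3]


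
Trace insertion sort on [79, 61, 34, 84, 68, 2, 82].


Initial: [79, 61, 34, 84, 68, 2, 82]
Insert 61: [61, 79, 34, 84, 68, 2, 82]
Insert 34: [34, 61, 79, 84, 68, 2, 82]
Insert 84: [34, 61, 79, 84, 68, 2, 82]
Insert 68: [34, 61, 68, 79, 84, 2, 82]
Insert 2: [2, 34, 61, 68, 79, 84, 82]
Insert 82: [2, 34, 61, 68, 79, 82, 84]

Sorted: [2, 34, 61, 68, 79, 82, 84]


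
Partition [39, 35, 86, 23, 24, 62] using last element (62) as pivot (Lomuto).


Pivot: 62
  39 <= 62: advance i (no swap)
  35 <= 62: advance i (no swap)
  23 <= 62: swap -> [39, 35, 23, 86, 24, 62]
  24 <= 62: swap -> [39, 35, 23, 24, 86, 62]
Place pivot at 4: [39, 35, 23, 24, 62, 86]

Partitioned: [39, 35, 23, 24, 62, 86]


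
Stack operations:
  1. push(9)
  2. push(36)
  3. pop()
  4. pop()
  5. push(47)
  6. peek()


push(9) -> [9]
push(36) -> [9, 36]
pop()->36, [9]
pop()->9, []
push(47) -> [47]
peek()->47

Final stack: [47]


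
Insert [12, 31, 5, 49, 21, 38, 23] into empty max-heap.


Insert 12: [12]
Insert 31: [31, 12]
Insert 5: [31, 12, 5]
Insert 49: [49, 31, 5, 12]
Insert 21: [49, 31, 5, 12, 21]
Insert 38: [49, 31, 38, 12, 21, 5]
Insert 23: [49, 31, 38, 12, 21, 5, 23]

Final heap: [49, 31, 38, 12, 21, 5, 23]


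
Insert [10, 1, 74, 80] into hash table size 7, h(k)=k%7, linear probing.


Insert 10: h=3 -> slot 3
Insert 1: h=1 -> slot 1
Insert 74: h=4 -> slot 4
Insert 80: h=3, 2 probes -> slot 5

Table: [None, 1, None, 10, 74, 80, None]


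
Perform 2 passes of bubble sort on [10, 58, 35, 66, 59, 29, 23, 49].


Initial: [10, 58, 35, 66, 59, 29, 23, 49]
Pass 1: [10, 35, 58, 59, 29, 23, 49, 66] (5 swaps)
Pass 2: [10, 35, 58, 29, 23, 49, 59, 66] (3 swaps)

After 2 passes: [10, 35, 58, 29, 23, 49, 59, 66]


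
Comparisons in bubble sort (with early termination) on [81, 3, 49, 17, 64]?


Algorithm: bubble sort (with early termination)
Input: [81, 3, 49, 17, 64]
Sorted: [3, 17, 49, 64, 81]

9


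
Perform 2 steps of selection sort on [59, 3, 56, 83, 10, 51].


Initial: [59, 3, 56, 83, 10, 51]
Step 1: min=3 at 1
  Swap: [3, 59, 56, 83, 10, 51]
Step 2: min=10 at 4
  Swap: [3, 10, 56, 83, 59, 51]

After 2 steps: [3, 10, 56, 83, 59, 51]


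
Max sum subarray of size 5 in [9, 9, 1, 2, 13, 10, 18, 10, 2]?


[0:5]: 34
[1:6]: 35
[2:7]: 44
[3:8]: 53
[4:9]: 53

Max: 53 at [3:8]


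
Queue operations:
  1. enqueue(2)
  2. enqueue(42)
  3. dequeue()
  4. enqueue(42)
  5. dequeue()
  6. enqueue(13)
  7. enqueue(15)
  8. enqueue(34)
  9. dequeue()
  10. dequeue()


enqueue(2) -> [2]
enqueue(42) -> [2, 42]
dequeue()->2, [42]
enqueue(42) -> [42, 42]
dequeue()->42, [42]
enqueue(13) -> [42, 13]
enqueue(15) -> [42, 13, 15]
enqueue(34) -> [42, 13, 15, 34]
dequeue()->42, [13, 15, 34]
dequeue()->13, [15, 34]

Final queue: [15, 34]


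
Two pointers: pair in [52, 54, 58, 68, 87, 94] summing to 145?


lo=0(52)+hi=5(94)=146
lo=0(52)+hi=4(87)=139
lo=1(54)+hi=4(87)=141
lo=2(58)+hi=4(87)=145

Yes: 58+87=145


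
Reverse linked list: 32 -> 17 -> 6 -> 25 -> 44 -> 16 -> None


Step 1: curr=32, set curr.next=prev(None) | reversed so far: 32
Step 2: curr=17, set curr.next=prev(32) | reversed so far: 17 -> 32
Step 3: curr=6, set curr.next=prev(17) | reversed so far: 6 -> 17 -> 32
Step 4: curr=25, set curr.next=prev(6) | reversed so far: 25 -> 6 -> 17 -> 32
Step 5: curr=44, set curr.next=prev(25) | reversed so far: 44 -> 25 -> 6 -> 17 -> 32
Step 6: curr=16, set curr.next=prev(44) | reversed so far: 16 -> 44 -> 25 -> 6 -> 17 -> 32

16 -> 44 -> 25 -> 6 -> 17 -> 32 -> None


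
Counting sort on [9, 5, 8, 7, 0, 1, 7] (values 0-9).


Input: [9, 5, 8, 7, 0, 1, 7]
Counts: [1, 1, 0, 0, 0, 1, 0, 2, 1, 1]

Sorted: [0, 1, 5, 7, 7, 8, 9]


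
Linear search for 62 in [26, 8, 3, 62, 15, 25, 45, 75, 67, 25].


i=0: 26!=62
i=1: 8!=62
i=2: 3!=62
i=3: 62==62 found!

Found at 3, 4 comps


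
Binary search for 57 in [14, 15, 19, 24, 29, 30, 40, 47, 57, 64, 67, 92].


Step 1: lo=0, hi=11, mid=5, val=30
Step 2: lo=6, hi=11, mid=8, val=57

Found at index 8


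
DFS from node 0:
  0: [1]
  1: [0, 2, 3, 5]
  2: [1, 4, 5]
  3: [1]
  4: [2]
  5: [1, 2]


Visit 0, push [1]
Visit 1, push [5, 3, 2]
Visit 2, push [5, 4]
Visit 4, push []
Visit 5, push []
Visit 3, push []

DFS order: [0, 1, 2, 4, 5, 3]


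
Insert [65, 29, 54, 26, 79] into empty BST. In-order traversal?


Insert 65: root
Insert 29: L from 65
Insert 54: L from 65 -> R from 29
Insert 26: L from 65 -> L from 29
Insert 79: R from 65

In-order: [26, 29, 54, 65, 79]


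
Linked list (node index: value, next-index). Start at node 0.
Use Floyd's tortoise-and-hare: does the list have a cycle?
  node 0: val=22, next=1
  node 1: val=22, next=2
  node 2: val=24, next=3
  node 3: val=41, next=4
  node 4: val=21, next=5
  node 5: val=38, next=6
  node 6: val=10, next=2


Floyd's tortoise (slow, +1) and hare (fast, +2):
  init: slow=0, fast=0
  step 1: slow=1, fast=2
  step 2: slow=2, fast=4
  step 3: slow=3, fast=6
  step 4: slow=4, fast=3
  step 5: slow=5, fast=5
  slow == fast at node 5: cycle detected

Cycle: yes


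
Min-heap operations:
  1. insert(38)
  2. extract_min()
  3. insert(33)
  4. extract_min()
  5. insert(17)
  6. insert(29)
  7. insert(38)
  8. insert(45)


insert(38) -> [38]
extract_min()->38, []
insert(33) -> [33]
extract_min()->33, []
insert(17) -> [17]
insert(29) -> [17, 29]
insert(38) -> [17, 29, 38]
insert(45) -> [17, 29, 38, 45]

Final heap: [17, 29, 38, 45]


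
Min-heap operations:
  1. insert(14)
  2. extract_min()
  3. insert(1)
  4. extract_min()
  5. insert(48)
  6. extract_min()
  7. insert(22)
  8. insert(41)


insert(14) -> [14]
extract_min()->14, []
insert(1) -> [1]
extract_min()->1, []
insert(48) -> [48]
extract_min()->48, []
insert(22) -> [22]
insert(41) -> [22, 41]

Final heap: [22, 41]


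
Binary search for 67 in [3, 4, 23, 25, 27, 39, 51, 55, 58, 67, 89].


Step 1: lo=0, hi=10, mid=5, val=39
Step 2: lo=6, hi=10, mid=8, val=58
Step 3: lo=9, hi=10, mid=9, val=67

Found at index 9


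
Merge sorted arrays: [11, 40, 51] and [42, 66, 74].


Take 11 from A
Take 40 from A
Take 42 from B
Take 51 from A

Merged: [11, 40, 42, 51, 66, 74]


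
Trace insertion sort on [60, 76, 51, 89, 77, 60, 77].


Initial: [60, 76, 51, 89, 77, 60, 77]
Insert 76: [60, 76, 51, 89, 77, 60, 77]
Insert 51: [51, 60, 76, 89, 77, 60, 77]
Insert 89: [51, 60, 76, 89, 77, 60, 77]
Insert 77: [51, 60, 76, 77, 89, 60, 77]
Insert 60: [51, 60, 60, 76, 77, 89, 77]
Insert 77: [51, 60, 60, 76, 77, 77, 89]

Sorted: [51, 60, 60, 76, 77, 77, 89]


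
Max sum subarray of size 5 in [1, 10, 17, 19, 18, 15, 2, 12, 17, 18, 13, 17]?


[0:5]: 65
[1:6]: 79
[2:7]: 71
[3:8]: 66
[4:9]: 64
[5:10]: 64
[6:11]: 62
[7:12]: 77

Max: 79 at [1:6]


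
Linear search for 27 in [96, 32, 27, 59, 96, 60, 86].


i=0: 96!=27
i=1: 32!=27
i=2: 27==27 found!

Found at 2, 3 comps


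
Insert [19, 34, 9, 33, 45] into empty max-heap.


Insert 19: [19]
Insert 34: [34, 19]
Insert 9: [34, 19, 9]
Insert 33: [34, 33, 9, 19]
Insert 45: [45, 34, 9, 19, 33]

Final heap: [45, 34, 9, 19, 33]


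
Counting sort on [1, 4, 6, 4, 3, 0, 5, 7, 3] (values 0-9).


Input: [1, 4, 6, 4, 3, 0, 5, 7, 3]
Counts: [1, 1, 0, 2, 2, 1, 1, 1, 0, 0]

Sorted: [0, 1, 3, 3, 4, 4, 5, 6, 7]


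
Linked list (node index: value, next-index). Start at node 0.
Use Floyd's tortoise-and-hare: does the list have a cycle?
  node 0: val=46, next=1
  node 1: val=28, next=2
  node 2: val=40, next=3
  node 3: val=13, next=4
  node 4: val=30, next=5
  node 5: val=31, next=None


Floyd's tortoise (slow, +1) and hare (fast, +2):
  init: slow=0, fast=0
  step 1: slow=1, fast=2
  step 2: slow=2, fast=4
  step 3: fast 4->5->None, no cycle

Cycle: no


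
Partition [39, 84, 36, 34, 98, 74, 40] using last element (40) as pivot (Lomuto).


Pivot: 40
  39 <= 40: advance i (no swap)
  36 <= 40: swap -> [39, 36, 84, 34, 98, 74, 40]
  34 <= 40: swap -> [39, 36, 34, 84, 98, 74, 40]
Place pivot at 3: [39, 36, 34, 40, 98, 74, 84]

Partitioned: [39, 36, 34, 40, 98, 74, 84]


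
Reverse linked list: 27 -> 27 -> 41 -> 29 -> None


Step 1: curr=27, set curr.next=prev(None) | reversed so far: 27
Step 2: curr=27, set curr.next=prev(27) | reversed so far: 27 -> 27
Step 3: curr=41, set curr.next=prev(27) | reversed so far: 41 -> 27 -> 27
Step 4: curr=29, set curr.next=prev(41) | reversed so far: 29 -> 41 -> 27 -> 27

29 -> 41 -> 27 -> 27 -> None


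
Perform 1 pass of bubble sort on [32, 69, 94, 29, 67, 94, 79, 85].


Initial: [32, 69, 94, 29, 67, 94, 79, 85]
Pass 1: [32, 69, 29, 67, 94, 79, 85, 94] (4 swaps)

After 1 pass: [32, 69, 29, 67, 94, 79, 85, 94]


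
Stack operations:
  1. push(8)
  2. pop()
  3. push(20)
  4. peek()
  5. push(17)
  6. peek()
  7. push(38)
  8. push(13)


push(8) -> [8]
pop()->8, []
push(20) -> [20]
peek()->20
push(17) -> [20, 17]
peek()->17
push(38) -> [20, 17, 38]
push(13) -> [20, 17, 38, 13]

Final stack: [20, 17, 38, 13]


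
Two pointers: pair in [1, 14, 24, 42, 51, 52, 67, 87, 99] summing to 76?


lo=0(1)+hi=8(99)=100
lo=0(1)+hi=7(87)=88
lo=0(1)+hi=6(67)=68
lo=1(14)+hi=6(67)=81
lo=1(14)+hi=5(52)=66
lo=2(24)+hi=5(52)=76

Yes: 24+52=76


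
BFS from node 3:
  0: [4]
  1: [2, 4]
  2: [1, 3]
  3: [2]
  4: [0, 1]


Visit 3, enqueue [2]
Visit 2, enqueue [1]
Visit 1, enqueue [4]
Visit 4, enqueue [0]
Visit 0, enqueue []

BFS order: [3, 2, 1, 4, 0]


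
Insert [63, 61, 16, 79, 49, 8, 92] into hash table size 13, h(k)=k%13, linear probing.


Insert 63: h=11 -> slot 11
Insert 61: h=9 -> slot 9
Insert 16: h=3 -> slot 3
Insert 79: h=1 -> slot 1
Insert 49: h=10 -> slot 10
Insert 8: h=8 -> slot 8
Insert 92: h=1, 1 probes -> slot 2

Table: [None, 79, 92, 16, None, None, None, None, 8, 61, 49, 63, None]


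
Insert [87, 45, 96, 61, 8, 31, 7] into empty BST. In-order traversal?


Insert 87: root
Insert 45: L from 87
Insert 96: R from 87
Insert 61: L from 87 -> R from 45
Insert 8: L from 87 -> L from 45
Insert 31: L from 87 -> L from 45 -> R from 8
Insert 7: L from 87 -> L from 45 -> L from 8

In-order: [7, 8, 31, 45, 61, 87, 96]


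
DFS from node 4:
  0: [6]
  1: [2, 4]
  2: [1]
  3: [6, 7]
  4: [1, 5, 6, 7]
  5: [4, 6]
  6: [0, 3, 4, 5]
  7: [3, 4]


Visit 4, push [7, 6, 5, 1]
Visit 1, push [2]
Visit 2, push []
Visit 5, push [6]
Visit 6, push [3, 0]
Visit 0, push []
Visit 3, push [7]
Visit 7, push []

DFS order: [4, 1, 2, 5, 6, 0, 3, 7]


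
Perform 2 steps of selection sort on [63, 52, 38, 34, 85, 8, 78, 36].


Initial: [63, 52, 38, 34, 85, 8, 78, 36]
Step 1: min=8 at 5
  Swap: [8, 52, 38, 34, 85, 63, 78, 36]
Step 2: min=34 at 3
  Swap: [8, 34, 38, 52, 85, 63, 78, 36]

After 2 steps: [8, 34, 38, 52, 85, 63, 78, 36]


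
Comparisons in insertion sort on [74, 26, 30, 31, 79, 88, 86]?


Algorithm: insertion sort
Input: [74, 26, 30, 31, 79, 88, 86]
Sorted: [26, 30, 31, 74, 79, 86, 88]

9


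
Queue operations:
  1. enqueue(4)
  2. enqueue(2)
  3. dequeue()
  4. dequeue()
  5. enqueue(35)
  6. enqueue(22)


enqueue(4) -> [4]
enqueue(2) -> [4, 2]
dequeue()->4, [2]
dequeue()->2, []
enqueue(35) -> [35]
enqueue(22) -> [35, 22]

Final queue: [35, 22]


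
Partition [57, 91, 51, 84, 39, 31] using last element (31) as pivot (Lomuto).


Pivot: 31
Place pivot at 0: [31, 91, 51, 84, 39, 57]

Partitioned: [31, 91, 51, 84, 39, 57]


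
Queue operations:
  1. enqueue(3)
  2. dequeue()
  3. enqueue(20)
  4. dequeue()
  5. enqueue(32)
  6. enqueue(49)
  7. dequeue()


enqueue(3) -> [3]
dequeue()->3, []
enqueue(20) -> [20]
dequeue()->20, []
enqueue(32) -> [32]
enqueue(49) -> [32, 49]
dequeue()->32, [49]

Final queue: [49]


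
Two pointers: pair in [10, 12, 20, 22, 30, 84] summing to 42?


lo=0(10)+hi=5(84)=94
lo=0(10)+hi=4(30)=40
lo=1(12)+hi=4(30)=42

Yes: 12+30=42


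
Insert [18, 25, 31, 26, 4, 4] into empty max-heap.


Insert 18: [18]
Insert 25: [25, 18]
Insert 31: [31, 18, 25]
Insert 26: [31, 26, 25, 18]
Insert 4: [31, 26, 25, 18, 4]
Insert 4: [31, 26, 25, 18, 4, 4]

Final heap: [31, 26, 25, 18, 4, 4]


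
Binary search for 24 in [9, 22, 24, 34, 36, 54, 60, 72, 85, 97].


Step 1: lo=0, hi=9, mid=4, val=36
Step 2: lo=0, hi=3, mid=1, val=22
Step 3: lo=2, hi=3, mid=2, val=24

Found at index 2


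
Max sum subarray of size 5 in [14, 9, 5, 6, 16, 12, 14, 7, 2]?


[0:5]: 50
[1:6]: 48
[2:7]: 53
[3:8]: 55
[4:9]: 51

Max: 55 at [3:8]


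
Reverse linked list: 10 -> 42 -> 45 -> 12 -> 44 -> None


Step 1: curr=10, set curr.next=prev(None) | reversed so far: 10
Step 2: curr=42, set curr.next=prev(10) | reversed so far: 42 -> 10
Step 3: curr=45, set curr.next=prev(42) | reversed so far: 45 -> 42 -> 10
Step 4: curr=12, set curr.next=prev(45) | reversed so far: 12 -> 45 -> 42 -> 10
Step 5: curr=44, set curr.next=prev(12) | reversed so far: 44 -> 12 -> 45 -> 42 -> 10

44 -> 12 -> 45 -> 42 -> 10 -> None


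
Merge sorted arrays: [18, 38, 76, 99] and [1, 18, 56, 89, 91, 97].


Take 1 from B
Take 18 from A
Take 18 from B
Take 38 from A
Take 56 from B
Take 76 from A
Take 89 from B
Take 91 from B
Take 97 from B

Merged: [1, 18, 18, 38, 56, 76, 89, 91, 97, 99]


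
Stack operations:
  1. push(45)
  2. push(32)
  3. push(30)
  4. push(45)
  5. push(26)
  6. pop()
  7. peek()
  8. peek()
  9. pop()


push(45) -> [45]
push(32) -> [45, 32]
push(30) -> [45, 32, 30]
push(45) -> [45, 32, 30, 45]
push(26) -> [45, 32, 30, 45, 26]
pop()->26, [45, 32, 30, 45]
peek()->45
peek()->45
pop()->45, [45, 32, 30]

Final stack: [45, 32, 30]


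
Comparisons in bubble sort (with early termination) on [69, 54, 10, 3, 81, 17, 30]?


Algorithm: bubble sort (with early termination)
Input: [69, 54, 10, 3, 81, 17, 30]
Sorted: [3, 10, 17, 30, 54, 69, 81]

18


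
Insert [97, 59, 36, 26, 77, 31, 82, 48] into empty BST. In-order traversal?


Insert 97: root
Insert 59: L from 97
Insert 36: L from 97 -> L from 59
Insert 26: L from 97 -> L from 59 -> L from 36
Insert 77: L from 97 -> R from 59
Insert 31: L from 97 -> L from 59 -> L from 36 -> R from 26
Insert 82: L from 97 -> R from 59 -> R from 77
Insert 48: L from 97 -> L from 59 -> R from 36

In-order: [26, 31, 36, 48, 59, 77, 82, 97]


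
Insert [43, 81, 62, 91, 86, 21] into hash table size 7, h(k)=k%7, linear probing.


Insert 43: h=1 -> slot 1
Insert 81: h=4 -> slot 4
Insert 62: h=6 -> slot 6
Insert 91: h=0 -> slot 0
Insert 86: h=2 -> slot 2
Insert 21: h=0, 3 probes -> slot 3

Table: [91, 43, 86, 21, 81, None, 62]


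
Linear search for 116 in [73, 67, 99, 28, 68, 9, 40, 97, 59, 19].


i=0: 73!=116
i=1: 67!=116
i=2: 99!=116
i=3: 28!=116
i=4: 68!=116
i=5: 9!=116
i=6: 40!=116
i=7: 97!=116
i=8: 59!=116
i=9: 19!=116

Not found, 10 comps


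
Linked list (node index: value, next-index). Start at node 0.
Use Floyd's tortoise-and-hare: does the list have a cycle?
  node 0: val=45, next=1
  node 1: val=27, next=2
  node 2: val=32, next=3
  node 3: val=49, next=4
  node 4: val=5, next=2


Floyd's tortoise (slow, +1) and hare (fast, +2):
  init: slow=0, fast=0
  step 1: slow=1, fast=2
  step 2: slow=2, fast=4
  step 3: slow=3, fast=3
  slow == fast at node 3: cycle detected

Cycle: yes


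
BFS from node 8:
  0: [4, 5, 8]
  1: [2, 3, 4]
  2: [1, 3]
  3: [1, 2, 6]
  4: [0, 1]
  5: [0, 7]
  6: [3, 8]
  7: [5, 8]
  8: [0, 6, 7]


Visit 8, enqueue [0, 6, 7]
Visit 0, enqueue [4, 5]
Visit 6, enqueue [3]
Visit 7, enqueue []
Visit 4, enqueue [1]
Visit 5, enqueue []
Visit 3, enqueue [2]
Visit 1, enqueue []
Visit 2, enqueue []

BFS order: [8, 0, 6, 7, 4, 5, 3, 1, 2]


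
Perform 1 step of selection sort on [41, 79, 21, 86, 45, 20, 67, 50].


Initial: [41, 79, 21, 86, 45, 20, 67, 50]
Step 1: min=20 at 5
  Swap: [20, 79, 21, 86, 45, 41, 67, 50]

After 1 step: [20, 79, 21, 86, 45, 41, 67, 50]


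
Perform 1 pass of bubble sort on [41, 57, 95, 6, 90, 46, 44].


Initial: [41, 57, 95, 6, 90, 46, 44]
Pass 1: [41, 57, 6, 90, 46, 44, 95] (4 swaps)

After 1 pass: [41, 57, 6, 90, 46, 44, 95]


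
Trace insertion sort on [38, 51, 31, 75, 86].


Initial: [38, 51, 31, 75, 86]
Insert 51: [38, 51, 31, 75, 86]
Insert 31: [31, 38, 51, 75, 86]
Insert 75: [31, 38, 51, 75, 86]
Insert 86: [31, 38, 51, 75, 86]

Sorted: [31, 38, 51, 75, 86]


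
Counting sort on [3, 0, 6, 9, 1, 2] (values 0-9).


Input: [3, 0, 6, 9, 1, 2]
Counts: [1, 1, 1, 1, 0, 0, 1, 0, 0, 1]

Sorted: [0, 1, 2, 3, 6, 9]


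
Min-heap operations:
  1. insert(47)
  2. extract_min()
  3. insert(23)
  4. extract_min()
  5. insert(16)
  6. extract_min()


insert(47) -> [47]
extract_min()->47, []
insert(23) -> [23]
extract_min()->23, []
insert(16) -> [16]
extract_min()->16, []

Final heap: []


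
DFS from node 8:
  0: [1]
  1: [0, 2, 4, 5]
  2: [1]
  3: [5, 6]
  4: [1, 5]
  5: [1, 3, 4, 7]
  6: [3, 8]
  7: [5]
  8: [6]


Visit 8, push [6]
Visit 6, push [3]
Visit 3, push [5]
Visit 5, push [7, 4, 1]
Visit 1, push [4, 2, 0]
Visit 0, push []
Visit 2, push []
Visit 4, push []
Visit 7, push []

DFS order: [8, 6, 3, 5, 1, 0, 2, 4, 7]


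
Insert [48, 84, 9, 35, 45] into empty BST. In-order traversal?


Insert 48: root
Insert 84: R from 48
Insert 9: L from 48
Insert 35: L from 48 -> R from 9
Insert 45: L from 48 -> R from 9 -> R from 35

In-order: [9, 35, 45, 48, 84]


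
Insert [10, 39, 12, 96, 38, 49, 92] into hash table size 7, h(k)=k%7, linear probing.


Insert 10: h=3 -> slot 3
Insert 39: h=4 -> slot 4
Insert 12: h=5 -> slot 5
Insert 96: h=5, 1 probes -> slot 6
Insert 38: h=3, 4 probes -> slot 0
Insert 49: h=0, 1 probes -> slot 1
Insert 92: h=1, 1 probes -> slot 2

Table: [38, 49, 92, 10, 39, 12, 96]


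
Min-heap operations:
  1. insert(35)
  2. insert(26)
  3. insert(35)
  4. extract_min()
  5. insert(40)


insert(35) -> [35]
insert(26) -> [26, 35]
insert(35) -> [26, 35, 35]
extract_min()->26, [35, 35]
insert(40) -> [35, 35, 40]

Final heap: [35, 35, 40]


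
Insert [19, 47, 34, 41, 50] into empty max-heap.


Insert 19: [19]
Insert 47: [47, 19]
Insert 34: [47, 19, 34]
Insert 41: [47, 41, 34, 19]
Insert 50: [50, 47, 34, 19, 41]

Final heap: [50, 47, 34, 19, 41]


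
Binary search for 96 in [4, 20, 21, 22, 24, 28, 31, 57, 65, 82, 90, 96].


Step 1: lo=0, hi=11, mid=5, val=28
Step 2: lo=6, hi=11, mid=8, val=65
Step 3: lo=9, hi=11, mid=10, val=90
Step 4: lo=11, hi=11, mid=11, val=96

Found at index 11


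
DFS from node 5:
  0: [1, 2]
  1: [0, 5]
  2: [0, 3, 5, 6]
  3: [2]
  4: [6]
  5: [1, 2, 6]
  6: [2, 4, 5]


Visit 5, push [6, 2, 1]
Visit 1, push [0]
Visit 0, push [2]
Visit 2, push [6, 3]
Visit 3, push []
Visit 6, push [4]
Visit 4, push []

DFS order: [5, 1, 0, 2, 3, 6, 4]


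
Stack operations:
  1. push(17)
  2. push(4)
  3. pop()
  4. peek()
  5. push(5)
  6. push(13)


push(17) -> [17]
push(4) -> [17, 4]
pop()->4, [17]
peek()->17
push(5) -> [17, 5]
push(13) -> [17, 5, 13]

Final stack: [17, 5, 13]


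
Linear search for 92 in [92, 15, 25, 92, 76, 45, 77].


i=0: 92==92 found!

Found at 0, 1 comps


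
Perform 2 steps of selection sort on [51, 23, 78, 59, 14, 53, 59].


Initial: [51, 23, 78, 59, 14, 53, 59]
Step 1: min=14 at 4
  Swap: [14, 23, 78, 59, 51, 53, 59]
Step 2: min=23 at 1
  Swap: [14, 23, 78, 59, 51, 53, 59]

After 2 steps: [14, 23, 78, 59, 51, 53, 59]


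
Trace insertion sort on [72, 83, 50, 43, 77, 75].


Initial: [72, 83, 50, 43, 77, 75]
Insert 83: [72, 83, 50, 43, 77, 75]
Insert 50: [50, 72, 83, 43, 77, 75]
Insert 43: [43, 50, 72, 83, 77, 75]
Insert 77: [43, 50, 72, 77, 83, 75]
Insert 75: [43, 50, 72, 75, 77, 83]

Sorted: [43, 50, 72, 75, 77, 83]


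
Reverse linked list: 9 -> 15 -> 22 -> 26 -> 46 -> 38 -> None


Step 1: curr=9, set curr.next=prev(None) | reversed so far: 9
Step 2: curr=15, set curr.next=prev(9) | reversed so far: 15 -> 9
Step 3: curr=22, set curr.next=prev(15) | reversed so far: 22 -> 15 -> 9
Step 4: curr=26, set curr.next=prev(22) | reversed so far: 26 -> 22 -> 15 -> 9
Step 5: curr=46, set curr.next=prev(26) | reversed so far: 46 -> 26 -> 22 -> 15 -> 9
Step 6: curr=38, set curr.next=prev(46) | reversed so far: 38 -> 46 -> 26 -> 22 -> 15 -> 9

38 -> 46 -> 26 -> 22 -> 15 -> 9 -> None


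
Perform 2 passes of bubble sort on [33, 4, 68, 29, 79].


Initial: [33, 4, 68, 29, 79]
Pass 1: [4, 33, 29, 68, 79] (2 swaps)
Pass 2: [4, 29, 33, 68, 79] (1 swaps)

After 2 passes: [4, 29, 33, 68, 79]


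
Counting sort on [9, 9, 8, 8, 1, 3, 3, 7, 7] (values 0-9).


Input: [9, 9, 8, 8, 1, 3, 3, 7, 7]
Counts: [0, 1, 0, 2, 0, 0, 0, 2, 2, 2]

Sorted: [1, 3, 3, 7, 7, 8, 8, 9, 9]


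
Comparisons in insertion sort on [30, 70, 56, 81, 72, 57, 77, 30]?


Algorithm: insertion sort
Input: [30, 70, 56, 81, 72, 57, 77, 30]
Sorted: [30, 30, 56, 57, 70, 72, 77, 81]

19


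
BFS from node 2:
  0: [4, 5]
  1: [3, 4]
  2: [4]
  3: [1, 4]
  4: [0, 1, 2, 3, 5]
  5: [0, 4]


Visit 2, enqueue [4]
Visit 4, enqueue [0, 1, 3, 5]
Visit 0, enqueue []
Visit 1, enqueue []
Visit 3, enqueue []
Visit 5, enqueue []

BFS order: [2, 4, 0, 1, 3, 5]


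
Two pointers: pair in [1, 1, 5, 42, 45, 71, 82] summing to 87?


lo=0(1)+hi=6(82)=83
lo=1(1)+hi=6(82)=83
lo=2(5)+hi=6(82)=87

Yes: 5+82=87


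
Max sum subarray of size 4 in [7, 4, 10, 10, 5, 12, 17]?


[0:4]: 31
[1:5]: 29
[2:6]: 37
[3:7]: 44

Max: 44 at [3:7]


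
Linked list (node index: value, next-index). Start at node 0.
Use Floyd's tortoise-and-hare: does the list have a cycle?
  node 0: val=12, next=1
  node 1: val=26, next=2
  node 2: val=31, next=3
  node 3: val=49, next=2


Floyd's tortoise (slow, +1) and hare (fast, +2):
  init: slow=0, fast=0
  step 1: slow=1, fast=2
  step 2: slow=2, fast=2
  slow == fast at node 2: cycle detected

Cycle: yes


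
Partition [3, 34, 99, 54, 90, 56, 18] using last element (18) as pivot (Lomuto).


Pivot: 18
  3 <= 18: advance i (no swap)
Place pivot at 1: [3, 18, 99, 54, 90, 56, 34]

Partitioned: [3, 18, 99, 54, 90, 56, 34]


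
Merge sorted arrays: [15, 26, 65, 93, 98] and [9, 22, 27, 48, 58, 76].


Take 9 from B
Take 15 from A
Take 22 from B
Take 26 from A
Take 27 from B
Take 48 from B
Take 58 from B
Take 65 from A
Take 76 from B

Merged: [9, 15, 22, 26, 27, 48, 58, 65, 76, 93, 98]


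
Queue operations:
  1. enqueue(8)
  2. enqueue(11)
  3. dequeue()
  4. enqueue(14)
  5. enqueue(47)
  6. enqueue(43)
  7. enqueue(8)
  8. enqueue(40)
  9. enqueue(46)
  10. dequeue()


enqueue(8) -> [8]
enqueue(11) -> [8, 11]
dequeue()->8, [11]
enqueue(14) -> [11, 14]
enqueue(47) -> [11, 14, 47]
enqueue(43) -> [11, 14, 47, 43]
enqueue(8) -> [11, 14, 47, 43, 8]
enqueue(40) -> [11, 14, 47, 43, 8, 40]
enqueue(46) -> [11, 14, 47, 43, 8, 40, 46]
dequeue()->11, [14, 47, 43, 8, 40, 46]

Final queue: [14, 47, 43, 8, 40, 46]


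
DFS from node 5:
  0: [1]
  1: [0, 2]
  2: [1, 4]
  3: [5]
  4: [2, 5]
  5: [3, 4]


Visit 5, push [4, 3]
Visit 3, push []
Visit 4, push [2]
Visit 2, push [1]
Visit 1, push [0]
Visit 0, push []

DFS order: [5, 3, 4, 2, 1, 0]


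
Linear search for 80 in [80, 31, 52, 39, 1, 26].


i=0: 80==80 found!

Found at 0, 1 comps


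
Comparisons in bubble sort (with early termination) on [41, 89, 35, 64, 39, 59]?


Algorithm: bubble sort (with early termination)
Input: [41, 89, 35, 64, 39, 59]
Sorted: [35, 39, 41, 59, 64, 89]

14


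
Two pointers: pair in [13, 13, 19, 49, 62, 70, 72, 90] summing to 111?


lo=0(13)+hi=7(90)=103
lo=1(13)+hi=7(90)=103
lo=2(19)+hi=7(90)=109
lo=3(49)+hi=7(90)=139
lo=3(49)+hi=6(72)=121
lo=3(49)+hi=5(70)=119
lo=3(49)+hi=4(62)=111

Yes: 49+62=111


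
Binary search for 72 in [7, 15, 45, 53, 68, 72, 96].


Step 1: lo=0, hi=6, mid=3, val=53
Step 2: lo=4, hi=6, mid=5, val=72

Found at index 5


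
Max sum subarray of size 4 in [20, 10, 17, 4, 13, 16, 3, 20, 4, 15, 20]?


[0:4]: 51
[1:5]: 44
[2:6]: 50
[3:7]: 36
[4:8]: 52
[5:9]: 43
[6:10]: 42
[7:11]: 59

Max: 59 at [7:11]


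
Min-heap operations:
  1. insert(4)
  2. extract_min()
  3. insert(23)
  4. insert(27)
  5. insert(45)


insert(4) -> [4]
extract_min()->4, []
insert(23) -> [23]
insert(27) -> [23, 27]
insert(45) -> [23, 27, 45]

Final heap: [23, 27, 45]


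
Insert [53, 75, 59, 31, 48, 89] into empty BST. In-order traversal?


Insert 53: root
Insert 75: R from 53
Insert 59: R from 53 -> L from 75
Insert 31: L from 53
Insert 48: L from 53 -> R from 31
Insert 89: R from 53 -> R from 75

In-order: [31, 48, 53, 59, 75, 89]


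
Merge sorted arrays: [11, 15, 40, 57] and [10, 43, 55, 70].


Take 10 from B
Take 11 from A
Take 15 from A
Take 40 from A
Take 43 from B
Take 55 from B
Take 57 from A

Merged: [10, 11, 15, 40, 43, 55, 57, 70]
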